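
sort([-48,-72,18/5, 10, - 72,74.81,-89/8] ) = [ - 72, - 72, - 48, - 89/8,  18/5 , 10, 74.81]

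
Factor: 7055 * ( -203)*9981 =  - 3^2*5^1*7^1*17^1 * 29^1*83^1*1109^1 = - 14294438865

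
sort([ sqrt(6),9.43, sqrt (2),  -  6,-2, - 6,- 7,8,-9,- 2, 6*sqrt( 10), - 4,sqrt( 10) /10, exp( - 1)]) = [ - 9,-7 ,  -  6, - 6, - 4, - 2, - 2, sqrt( 10)/10,  exp( - 1),sqrt( 2) , sqrt( 6) , 8 , 9.43,  6  *  sqrt(10 ) ]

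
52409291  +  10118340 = 62527631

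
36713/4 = 36713/4 = 9178.25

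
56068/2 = 28034 = 28034.00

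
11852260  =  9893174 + 1959086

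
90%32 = 26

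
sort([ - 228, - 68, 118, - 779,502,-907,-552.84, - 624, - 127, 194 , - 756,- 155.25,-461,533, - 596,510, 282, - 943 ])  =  [ - 943,-907,- 779, - 756, - 624, - 596, - 552.84, - 461, - 228, - 155.25, - 127, - 68,118,194,  282,502,510 , 533 ]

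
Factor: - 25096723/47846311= -89^( - 1)*283^1*88681^1 * 537599^(-1 ) 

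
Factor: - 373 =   -  373^1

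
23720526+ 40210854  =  63931380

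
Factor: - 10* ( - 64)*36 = 2^9*3^2*5^1=23040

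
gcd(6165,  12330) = 6165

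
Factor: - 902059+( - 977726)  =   - 3^2 * 5^1*37^1*1129^1 = - 1879785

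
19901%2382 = 845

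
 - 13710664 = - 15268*898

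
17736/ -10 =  - 1774 + 2/5 = - 1773.60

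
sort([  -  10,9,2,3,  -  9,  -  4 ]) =[ - 10, - 9,  -  4,2, 3, 9]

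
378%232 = 146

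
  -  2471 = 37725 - 40196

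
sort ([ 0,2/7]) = [0, 2/7]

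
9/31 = 9/31=0.29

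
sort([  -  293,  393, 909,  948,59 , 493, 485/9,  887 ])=[ - 293 , 485/9,59,  393, 493,887,909, 948 ]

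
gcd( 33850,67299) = 1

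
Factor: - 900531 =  - 3^3*33353^1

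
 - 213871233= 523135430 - 737006663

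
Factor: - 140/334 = - 70/167 = - 2^1 * 5^1*7^1* 167^(  -  1 )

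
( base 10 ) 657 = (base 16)291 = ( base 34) JB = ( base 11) 548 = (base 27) o9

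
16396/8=2049 + 1/2 = 2049.50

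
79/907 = 79/907=0.09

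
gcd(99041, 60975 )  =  1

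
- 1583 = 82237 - 83820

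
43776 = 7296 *6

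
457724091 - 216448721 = 241275370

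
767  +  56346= 57113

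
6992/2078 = 3496/1039 = 3.36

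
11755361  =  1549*7589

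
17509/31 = 564+25/31  =  564.81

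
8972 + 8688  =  17660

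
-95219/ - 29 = 3283 + 12/29 = 3283.41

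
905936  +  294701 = 1200637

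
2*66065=132130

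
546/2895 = 182/965= 0.19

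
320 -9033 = - 8713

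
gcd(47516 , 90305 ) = 1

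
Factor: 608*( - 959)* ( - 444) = 2^7*3^1 * 7^1*19^1 *37^1* 137^1 = 258883968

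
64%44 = 20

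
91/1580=91/1580 = 0.06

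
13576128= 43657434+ - 30081306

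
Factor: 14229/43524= 17/52 = 2^( - 2) *13^( - 1)*17^1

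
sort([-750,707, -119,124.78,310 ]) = [-750,-119 , 124.78 , 310,707]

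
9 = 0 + 9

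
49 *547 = 26803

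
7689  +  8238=15927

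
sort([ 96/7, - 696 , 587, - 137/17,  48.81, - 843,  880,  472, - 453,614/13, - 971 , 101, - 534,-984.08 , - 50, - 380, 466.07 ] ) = [-984.08, - 971 , - 843, - 696, - 534, - 453, - 380, - 50, - 137/17, 96/7, 614/13, 48.81, 101,466.07,472, 587,880 ] 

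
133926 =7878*17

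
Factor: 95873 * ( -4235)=-5^1*7^1*11^2*95873^1 = - 406022155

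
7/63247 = 7/63247= 0.00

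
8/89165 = 8/89165= 0.00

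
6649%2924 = 801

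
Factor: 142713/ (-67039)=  -909/427 = - 3^2*7^( - 1)*61^ ( - 1)*101^1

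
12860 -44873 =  - 32013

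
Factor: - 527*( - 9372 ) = 4939044 = 2^2*3^1*11^1*17^1*31^1 * 71^1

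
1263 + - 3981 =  -2718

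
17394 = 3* 5798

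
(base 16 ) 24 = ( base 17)22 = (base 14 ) 28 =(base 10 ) 36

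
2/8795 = 2/8795  =  0.00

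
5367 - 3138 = 2229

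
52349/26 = 52349/26= 2013.42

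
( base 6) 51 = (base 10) 31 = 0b11111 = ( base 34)v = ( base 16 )1f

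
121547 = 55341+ 66206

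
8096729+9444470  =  17541199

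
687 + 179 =866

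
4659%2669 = 1990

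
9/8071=9/8071 = 0.00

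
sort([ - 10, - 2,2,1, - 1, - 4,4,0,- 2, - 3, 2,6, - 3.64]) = [ - 10, - 4, - 3.64,-3, - 2, - 2,  -  1,0, 1,2, 2,4,6 ] 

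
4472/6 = 745 + 1/3=745.33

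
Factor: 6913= 31^1*223^1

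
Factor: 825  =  3^1*5^2 * 11^1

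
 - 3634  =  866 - 4500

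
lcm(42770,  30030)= 1411410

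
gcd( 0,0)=0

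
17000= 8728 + 8272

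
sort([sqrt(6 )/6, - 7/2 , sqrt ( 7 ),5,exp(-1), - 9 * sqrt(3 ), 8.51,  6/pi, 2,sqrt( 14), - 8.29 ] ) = [ - 9 * sqrt( 3 ), - 8.29, - 7/2, exp(-1 ),sqrt(6)/6,6/pi, 2, sqrt(7 ), sqrt( 14), 5, 8.51 ] 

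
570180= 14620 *39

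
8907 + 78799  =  87706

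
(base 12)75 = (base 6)225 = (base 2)1011001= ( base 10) 89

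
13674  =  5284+8390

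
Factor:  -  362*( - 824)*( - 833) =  - 248473904 = -  2^4*7^2*17^1 * 103^1 * 181^1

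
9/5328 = 1/592 = 0.00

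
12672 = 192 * 66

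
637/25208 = 637/25208 = 0.03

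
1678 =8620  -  6942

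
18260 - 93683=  - 75423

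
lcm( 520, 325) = 2600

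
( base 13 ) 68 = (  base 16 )56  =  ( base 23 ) 3H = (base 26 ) 38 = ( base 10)86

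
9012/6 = 1502= 1502.00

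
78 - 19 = 59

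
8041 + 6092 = 14133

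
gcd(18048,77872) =16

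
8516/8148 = 1 + 92/2037=1.05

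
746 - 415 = 331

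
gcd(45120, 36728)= 8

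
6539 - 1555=4984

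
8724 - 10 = 8714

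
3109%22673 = 3109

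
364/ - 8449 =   -  52/1207 = -  0.04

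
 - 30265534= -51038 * 593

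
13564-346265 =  - 332701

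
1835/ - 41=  - 45 + 10/41 = -44.76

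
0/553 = 0 = 0.00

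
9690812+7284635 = 16975447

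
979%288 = 115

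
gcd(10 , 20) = 10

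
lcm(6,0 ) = 0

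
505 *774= 390870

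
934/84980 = 467/42490 = 0.01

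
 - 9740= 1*( - 9740 ) 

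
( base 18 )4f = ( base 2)1010111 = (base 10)87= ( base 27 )36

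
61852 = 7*8836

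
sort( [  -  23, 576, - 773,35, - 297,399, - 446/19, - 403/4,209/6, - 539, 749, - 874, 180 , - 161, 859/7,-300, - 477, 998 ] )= [ - 874, - 773,- 539, - 477, - 300, - 297, - 161, - 403/4, - 446/19,  -  23, 209/6,35,859/7, 180, 399,576, 749,998] 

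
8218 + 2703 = 10921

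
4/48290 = 2/24145= 0.00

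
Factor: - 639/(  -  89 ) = 3^2*71^1*89^( - 1)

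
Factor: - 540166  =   - 2^1 * 11^1 * 43^1*571^1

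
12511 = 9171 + 3340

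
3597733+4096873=7694606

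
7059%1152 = 147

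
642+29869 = 30511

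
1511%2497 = 1511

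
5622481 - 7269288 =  - 1646807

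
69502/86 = 34751/43=808.16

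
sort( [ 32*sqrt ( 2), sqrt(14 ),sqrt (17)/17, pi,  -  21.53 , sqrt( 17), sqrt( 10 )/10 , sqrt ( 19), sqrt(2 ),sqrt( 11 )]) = [  -  21.53, sqrt( 17 )/17,sqrt( 10)/10,sqrt( 2),pi, sqrt( 11) , sqrt(14) , sqrt(17 ),sqrt( 19),32*sqrt(2)] 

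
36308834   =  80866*449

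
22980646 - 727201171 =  - 704220525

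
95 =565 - 470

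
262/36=7 + 5/18 = 7.28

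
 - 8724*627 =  - 5469948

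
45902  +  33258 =79160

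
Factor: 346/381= 2^1*3^(  -  1)*127^( - 1)*173^1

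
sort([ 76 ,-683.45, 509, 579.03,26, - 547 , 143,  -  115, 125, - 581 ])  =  [ - 683.45, - 581,  -  547 ,-115,26,76,125,  143 , 509, 579.03]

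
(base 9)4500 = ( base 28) 46h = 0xCF9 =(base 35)2ov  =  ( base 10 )3321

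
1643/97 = 16 +91/97= 16.94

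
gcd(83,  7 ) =1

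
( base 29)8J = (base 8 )373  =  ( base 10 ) 251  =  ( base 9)308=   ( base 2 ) 11111011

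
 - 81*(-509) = 41229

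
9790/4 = 2447 + 1/2 = 2447.50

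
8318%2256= 1550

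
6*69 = 414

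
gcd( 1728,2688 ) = 192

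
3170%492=218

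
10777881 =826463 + 9951418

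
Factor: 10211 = 10211^1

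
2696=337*8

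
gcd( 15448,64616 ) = 8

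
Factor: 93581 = 93581^1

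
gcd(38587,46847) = 1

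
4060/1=4060 =4060.00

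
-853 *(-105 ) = 89565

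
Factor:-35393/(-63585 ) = 3^( - 4)*5^( - 1) * 157^( - 1 ) * 35393^1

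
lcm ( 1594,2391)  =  4782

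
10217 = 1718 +8499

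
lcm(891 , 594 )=1782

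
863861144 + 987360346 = 1851221490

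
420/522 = 70/87=0.80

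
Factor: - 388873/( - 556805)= 5^( - 1)*19^1*97^1*193^( - 1)*211^1 * 577^( - 1) 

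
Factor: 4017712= 2^4*17^1*14771^1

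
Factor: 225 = 3^2*5^2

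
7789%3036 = 1717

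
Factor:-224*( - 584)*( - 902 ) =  - 2^9*7^1*11^1*41^1 *73^1 = - 117996032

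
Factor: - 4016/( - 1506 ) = 8/3 = 2^3*3^( - 1)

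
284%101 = 82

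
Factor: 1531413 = 3^3*13^1*4363^1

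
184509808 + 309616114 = 494125922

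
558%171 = 45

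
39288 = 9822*4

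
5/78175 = 1/15635= 0.00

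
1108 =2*554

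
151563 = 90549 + 61014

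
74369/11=74369/11 = 6760.82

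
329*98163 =32295627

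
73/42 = 73/42 = 1.74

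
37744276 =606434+37137842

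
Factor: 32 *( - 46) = -1472 = - 2^6*23^1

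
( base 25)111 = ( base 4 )22023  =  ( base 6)3003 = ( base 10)651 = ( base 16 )28B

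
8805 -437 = 8368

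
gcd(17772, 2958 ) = 6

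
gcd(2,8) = 2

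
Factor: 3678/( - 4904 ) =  - 2^( - 2 )*  3^1 =- 3/4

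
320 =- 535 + 855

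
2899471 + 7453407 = 10352878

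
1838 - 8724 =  - 6886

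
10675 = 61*175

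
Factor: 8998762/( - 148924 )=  - 2^(-1)*31^( - 1 )*41^1 * 1201^(-1 ) * 109741^1= - 4499381/74462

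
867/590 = 1 +277/590 =1.47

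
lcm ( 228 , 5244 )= 5244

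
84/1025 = 84/1025 = 0.08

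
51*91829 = 4683279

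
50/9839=50/9839  =  0.01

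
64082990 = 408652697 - 344569707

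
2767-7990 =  - 5223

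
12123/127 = 95 + 58/127  =  95.46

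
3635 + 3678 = 7313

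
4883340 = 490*9966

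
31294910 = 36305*862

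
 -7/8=  -  1 + 1/8 = - 0.88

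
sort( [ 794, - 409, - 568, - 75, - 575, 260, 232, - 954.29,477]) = [  -  954.29, - 575,  -  568,  -  409, -75, 232, 260,477, 794]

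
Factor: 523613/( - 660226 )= -2^ ( - 1)*7^( - 2) * 139^1* 3767^1*6737^(-1 ) 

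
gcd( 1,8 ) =1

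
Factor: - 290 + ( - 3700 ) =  - 2^1*3^1*5^1*7^1*19^1 = - 3990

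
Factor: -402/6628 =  - 201/3314   =  - 2^ ( - 1)*3^1 * 67^1 * 1657^( - 1 ) 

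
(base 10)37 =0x25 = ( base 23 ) 1e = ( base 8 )45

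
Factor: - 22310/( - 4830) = 97/21 = 3^( - 1 )*7^( - 1 ) * 97^1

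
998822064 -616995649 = 381826415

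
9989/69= 144 + 53/69 = 144.77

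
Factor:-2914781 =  - 557^1* 5233^1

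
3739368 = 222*16844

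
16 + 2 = 18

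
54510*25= 1362750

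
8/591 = 8/591 = 0.01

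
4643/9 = 4643/9= 515.89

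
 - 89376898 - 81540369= - 170917267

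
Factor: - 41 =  - 41^1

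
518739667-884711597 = -365971930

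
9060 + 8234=17294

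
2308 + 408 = 2716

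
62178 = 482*129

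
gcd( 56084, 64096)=8012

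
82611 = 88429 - 5818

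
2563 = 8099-5536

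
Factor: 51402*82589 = 4245239778 = 2^1*3^1*13^2* 659^1*6353^1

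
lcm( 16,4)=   16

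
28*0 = 0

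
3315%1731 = 1584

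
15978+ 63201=79179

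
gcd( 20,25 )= 5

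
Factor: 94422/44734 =3^1*15737^1*22367^( - 1 ) = 47211/22367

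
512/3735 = 512/3735 = 0.14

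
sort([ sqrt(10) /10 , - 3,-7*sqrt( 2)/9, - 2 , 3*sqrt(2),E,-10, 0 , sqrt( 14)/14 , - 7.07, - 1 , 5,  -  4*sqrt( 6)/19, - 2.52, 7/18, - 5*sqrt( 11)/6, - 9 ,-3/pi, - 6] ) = [- 10, - 9, - 7.07, - 6,- 3 , - 5*sqrt( 11)/6, - 2.52,-2, - 7*sqrt(2)/9, - 1 , - 3/pi,-4* sqrt( 6)/19,  0, sqrt(14 ) /14,sqrt(10 ) /10, 7/18, E, 3*sqrt( 2 ),5 ]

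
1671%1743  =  1671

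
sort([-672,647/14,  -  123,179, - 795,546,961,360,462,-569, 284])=[ - 795,-672, - 569,  -  123,647/14, 179,284,360,462, 546,961 ]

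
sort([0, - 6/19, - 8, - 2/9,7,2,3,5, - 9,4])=[ - 9,  -  8,  -  6/19 , -2/9,0, 2, 3, 4,5,7] 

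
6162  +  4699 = 10861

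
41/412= 41/412  =  0.10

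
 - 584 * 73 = -42632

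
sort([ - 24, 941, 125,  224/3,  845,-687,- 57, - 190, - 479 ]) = [-687,-479, - 190 , - 57, - 24,224/3,125, 845, 941 ] 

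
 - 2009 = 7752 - 9761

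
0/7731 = 0 = 0.00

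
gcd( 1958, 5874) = 1958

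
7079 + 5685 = 12764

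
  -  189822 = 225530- 415352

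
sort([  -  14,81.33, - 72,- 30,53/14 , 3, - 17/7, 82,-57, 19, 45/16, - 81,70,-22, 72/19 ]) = [- 81,-72,-57,  -  30, - 22,  -  14, - 17/7,45/16,3 , 53/14,72/19, 19, 70,  81.33, 82]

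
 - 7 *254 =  - 1778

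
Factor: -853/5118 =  - 2^( - 1) * 3^( - 1 ) = - 1/6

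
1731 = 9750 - 8019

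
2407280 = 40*60182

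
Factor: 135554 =2^1*67777^1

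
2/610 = 1/305 = 0.00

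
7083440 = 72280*98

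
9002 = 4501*2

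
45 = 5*9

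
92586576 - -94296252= 186882828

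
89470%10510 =5390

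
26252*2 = 52504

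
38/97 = 38/97=0.39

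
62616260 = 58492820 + 4123440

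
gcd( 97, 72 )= 1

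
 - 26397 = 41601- 67998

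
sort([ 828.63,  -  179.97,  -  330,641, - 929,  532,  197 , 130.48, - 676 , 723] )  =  [ - 929, - 676,-330, - 179.97, 130.48, 197, 532, 641, 723, 828.63]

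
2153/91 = 23 + 60/91= 23.66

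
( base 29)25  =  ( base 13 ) 4b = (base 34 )1t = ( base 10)63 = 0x3f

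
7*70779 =495453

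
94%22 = 6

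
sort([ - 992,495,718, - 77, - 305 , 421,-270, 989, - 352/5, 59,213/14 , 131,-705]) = [ - 992 ,-705 , - 305 ,-270,- 77, - 352/5,213/14,59,  131,421, 495, 718, 989]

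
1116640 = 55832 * 20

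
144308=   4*36077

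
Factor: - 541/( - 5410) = 1/10= 2^ ( - 1 )*5^ ( - 1 )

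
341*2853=972873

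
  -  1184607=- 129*9183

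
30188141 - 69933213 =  - 39745072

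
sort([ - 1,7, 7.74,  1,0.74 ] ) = [ - 1, 0.74, 1,7,  7.74]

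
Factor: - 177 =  - 3^1*59^1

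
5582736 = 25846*216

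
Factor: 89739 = 3^2*  13^2*59^1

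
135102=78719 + 56383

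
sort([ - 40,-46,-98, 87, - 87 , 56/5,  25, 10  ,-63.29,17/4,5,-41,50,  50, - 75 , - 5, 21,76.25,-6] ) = [ -98, -87, - 75, - 63.29, - 46,-41, - 40, - 6, - 5,17/4,5, 10 , 56/5,21,25,50, 50,76.25,87 ]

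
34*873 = 29682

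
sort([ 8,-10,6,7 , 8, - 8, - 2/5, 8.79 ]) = [ - 10, - 8, - 2/5, 6, 7, 8,8, 8.79]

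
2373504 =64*37086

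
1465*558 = 817470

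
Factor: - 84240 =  - 2^4*3^4*5^1*13^1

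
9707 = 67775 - 58068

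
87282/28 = 3117+3/14 = 3117.21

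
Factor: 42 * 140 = 2^3*3^1*5^1*7^2 = 5880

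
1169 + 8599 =9768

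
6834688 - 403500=6431188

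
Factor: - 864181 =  - 79^1*10939^1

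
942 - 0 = 942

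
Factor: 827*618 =511086 = 2^1 * 3^1* 103^1*827^1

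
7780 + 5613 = 13393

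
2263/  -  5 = -2263/5  =  -452.60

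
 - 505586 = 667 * ( - 758) 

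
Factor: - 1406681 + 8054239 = 2^1*617^1*5387^1 = 6647558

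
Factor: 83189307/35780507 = 3^1 * 7^( - 1 ) * 151^(-1 ) * 33851^ (-1 ) * 27729769^1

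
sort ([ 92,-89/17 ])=[ - 89/17 , 92 ]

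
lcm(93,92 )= 8556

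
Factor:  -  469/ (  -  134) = 7/2 = 2^ (  -  1)*7^1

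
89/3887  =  89/3887= 0.02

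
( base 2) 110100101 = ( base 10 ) 421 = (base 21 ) K1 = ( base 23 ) i7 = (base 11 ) 353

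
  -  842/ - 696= 1 + 73/348 = 1.21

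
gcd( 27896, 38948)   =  4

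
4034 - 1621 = 2413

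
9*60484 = 544356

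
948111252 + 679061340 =1627172592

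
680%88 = 64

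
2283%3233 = 2283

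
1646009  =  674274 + 971735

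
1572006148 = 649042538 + 922963610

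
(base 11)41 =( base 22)21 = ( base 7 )63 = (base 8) 55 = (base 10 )45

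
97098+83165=180263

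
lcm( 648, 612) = 11016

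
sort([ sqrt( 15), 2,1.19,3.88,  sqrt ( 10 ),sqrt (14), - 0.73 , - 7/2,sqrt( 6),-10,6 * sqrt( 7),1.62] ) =[ - 10, - 7/2,-0.73,1.19, 1.62,2,sqrt( 6),sqrt( 10), sqrt(14), sqrt (15),  3.88, 6*sqrt(7 ) ] 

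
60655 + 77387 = 138042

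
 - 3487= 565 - 4052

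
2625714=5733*458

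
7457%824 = 41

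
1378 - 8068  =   - 6690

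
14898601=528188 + 14370413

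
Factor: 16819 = 11^2*139^1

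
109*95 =10355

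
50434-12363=38071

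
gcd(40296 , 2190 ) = 438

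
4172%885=632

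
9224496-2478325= 6746171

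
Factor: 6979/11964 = 2^( - 2)*3^( - 1)*7^1  =  7/12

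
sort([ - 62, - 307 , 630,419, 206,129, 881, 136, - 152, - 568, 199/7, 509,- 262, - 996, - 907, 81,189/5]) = [ - 996, - 907,  -  568, - 307, - 262, - 152, - 62, 199/7, 189/5,81,129, 136, 206,  419, 509,  630, 881]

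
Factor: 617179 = 31^1*43^1 * 463^1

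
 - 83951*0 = 0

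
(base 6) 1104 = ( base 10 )256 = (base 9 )314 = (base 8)400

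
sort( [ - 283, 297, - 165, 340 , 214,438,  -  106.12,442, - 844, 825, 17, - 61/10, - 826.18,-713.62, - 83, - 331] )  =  [ - 844, - 826.18, - 713.62, - 331 , - 283, - 165, - 106.12, - 83, - 61/10, 17, 214, 297, 340, 438, 442, 825]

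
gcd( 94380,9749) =1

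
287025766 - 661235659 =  - 374209893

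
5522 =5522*1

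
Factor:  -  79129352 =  - 2^3*1129^1*8761^1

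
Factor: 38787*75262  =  2919187194 = 2^1*3^1*7^1*11^2*311^1*1847^1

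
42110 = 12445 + 29665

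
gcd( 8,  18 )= 2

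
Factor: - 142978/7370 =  - 5^(-1) * 97^1  =  - 97/5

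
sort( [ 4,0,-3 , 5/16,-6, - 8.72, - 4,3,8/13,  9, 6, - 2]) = [ - 8.72, -6, - 4, - 3, - 2, 0, 5/16,8/13, 3, 4,6, 9] 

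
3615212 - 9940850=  -6325638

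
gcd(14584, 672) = 8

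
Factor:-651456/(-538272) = 754/623 =2^1*7^( - 1)*13^1 *29^1*89^ ( - 1 ) 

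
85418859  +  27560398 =112979257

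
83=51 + 32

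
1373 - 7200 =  - 5827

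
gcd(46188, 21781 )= 1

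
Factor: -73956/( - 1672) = 2^( - 1)*3^1 * 11^( - 1) * 19^( - 1 )* 6163^1 = 18489/418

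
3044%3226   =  3044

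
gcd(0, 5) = 5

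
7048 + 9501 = 16549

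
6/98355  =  2/32785 = 0.00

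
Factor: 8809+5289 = 14098 = 2^1*7^1*19^1*53^1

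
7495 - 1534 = 5961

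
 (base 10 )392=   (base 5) 3032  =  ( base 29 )DF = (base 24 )g8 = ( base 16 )188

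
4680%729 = 306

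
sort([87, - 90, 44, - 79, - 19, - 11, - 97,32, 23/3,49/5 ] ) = [ - 97, -90,-79, - 19, - 11,23/3, 49/5,  32,44, 87 ]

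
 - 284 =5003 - 5287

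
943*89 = 83927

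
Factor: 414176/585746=2^4*7^(-1)* 43^1 * 139^( - 1)=688/973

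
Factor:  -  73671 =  - 3^1*13^1 * 1889^1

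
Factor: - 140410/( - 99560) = 2^(-2)*131^( - 1)*739^1 = 739/524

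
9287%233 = 200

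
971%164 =151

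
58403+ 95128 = 153531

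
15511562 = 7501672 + 8009890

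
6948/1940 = 3 + 282/485 = 3.58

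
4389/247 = 17 + 10/13 = 17.77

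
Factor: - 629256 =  - 2^3 * 3^1*157^1 * 167^1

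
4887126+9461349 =14348475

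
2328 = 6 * 388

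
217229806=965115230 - 747885424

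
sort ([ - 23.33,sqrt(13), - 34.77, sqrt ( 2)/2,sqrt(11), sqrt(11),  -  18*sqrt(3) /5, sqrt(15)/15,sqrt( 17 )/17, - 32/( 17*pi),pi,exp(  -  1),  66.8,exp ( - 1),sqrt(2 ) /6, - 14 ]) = [ - 34.77,-23.33, - 14, - 18*sqrt( 3)/5, - 32/(17*pi ),sqrt(2)/6,sqrt(17)/17 , sqrt(15 )/15 , exp( - 1 ),exp (- 1), sqrt( 2)/2,  pi,sqrt(11),sqrt(11 ) , sqrt ( 13),66.8 ]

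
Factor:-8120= - 2^3  *5^1*7^1*29^1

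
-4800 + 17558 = 12758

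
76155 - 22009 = 54146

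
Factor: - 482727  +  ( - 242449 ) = -725176  =  - 2^3*90647^1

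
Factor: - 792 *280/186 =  - 36960/31 = - 2^5 * 3^1*5^1 * 7^1*11^1 * 31^( - 1 )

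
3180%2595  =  585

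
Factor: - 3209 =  - 3209^1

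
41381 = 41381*1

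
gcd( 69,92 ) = 23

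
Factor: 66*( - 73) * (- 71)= 2^1*3^1 * 11^1 * 71^1*73^1 = 342078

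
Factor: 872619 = 3^1*11^1*31^1*853^1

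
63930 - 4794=59136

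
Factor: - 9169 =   -  53^1*173^1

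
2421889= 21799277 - 19377388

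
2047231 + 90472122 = 92519353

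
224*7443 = 1667232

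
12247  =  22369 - 10122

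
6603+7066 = 13669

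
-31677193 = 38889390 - 70566583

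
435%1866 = 435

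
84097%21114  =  20755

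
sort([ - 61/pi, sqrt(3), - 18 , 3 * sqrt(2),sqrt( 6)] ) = [ - 61/pi, - 18  ,  sqrt( 3) , sqrt (6) , 3*sqrt(2 )]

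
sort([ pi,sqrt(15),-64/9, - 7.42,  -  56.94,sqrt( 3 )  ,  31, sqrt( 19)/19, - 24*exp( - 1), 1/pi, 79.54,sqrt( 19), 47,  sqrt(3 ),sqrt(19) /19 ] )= [ - 56.94, - 24*exp ( - 1), - 7.42, - 64/9, sqrt(19)/19, sqrt(19 )/19,1/pi, sqrt( 3), sqrt( 3), pi, sqrt( 15), sqrt( 19), 31, 47 , 79.54]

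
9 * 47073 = 423657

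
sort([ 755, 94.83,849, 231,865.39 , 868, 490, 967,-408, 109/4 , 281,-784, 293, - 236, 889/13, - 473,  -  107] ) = [ - 784,- 473, - 408,- 236,-107,109/4, 889/13,94.83, 231, 281,293, 490,  755, 849, 865.39,868,  967 ] 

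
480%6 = 0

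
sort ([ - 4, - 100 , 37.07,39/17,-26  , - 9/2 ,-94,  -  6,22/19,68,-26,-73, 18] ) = [-100, - 94, - 73, -26,-26, - 6,-9/2, - 4,22/19,39/17,18, 37.07,68]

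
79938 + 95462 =175400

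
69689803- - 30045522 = 99735325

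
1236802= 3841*322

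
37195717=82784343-45588626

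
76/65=76/65=1.17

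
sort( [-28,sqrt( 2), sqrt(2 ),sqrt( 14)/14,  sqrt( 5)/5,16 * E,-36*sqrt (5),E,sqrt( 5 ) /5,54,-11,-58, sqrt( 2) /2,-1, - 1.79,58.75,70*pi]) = [ - 36* sqrt( 5),-58,-28,-11, - 1.79, - 1,sqrt( 14 )/14,sqrt( 5) /5, sqrt( 5)/5, sqrt( 2)/2,sqrt( 2) , sqrt ( 2),E, 16*E , 54,  58.75,70*pi ]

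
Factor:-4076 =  - 2^2*1019^1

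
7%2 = 1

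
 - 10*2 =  - 20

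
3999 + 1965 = 5964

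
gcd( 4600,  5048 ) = 8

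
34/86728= 17/43364 = 0.00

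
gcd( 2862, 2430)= 54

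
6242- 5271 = 971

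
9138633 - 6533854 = 2604779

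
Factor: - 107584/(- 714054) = 2^5*3^( - 1)*11^ (  -  1)* 31^( - 1)*41^2*349^( - 1) = 53792/357027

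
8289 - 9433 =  - 1144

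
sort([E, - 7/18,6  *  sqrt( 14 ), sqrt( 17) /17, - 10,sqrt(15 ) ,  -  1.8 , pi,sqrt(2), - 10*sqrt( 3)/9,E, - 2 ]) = [ - 10, - 2, - 10*sqrt( 3)/9, - 1.8, - 7/18,sqrt( 17)/17, sqrt(2),E,E,  pi,sqrt(15),  6*sqrt( 14 )]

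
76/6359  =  76/6359=0.01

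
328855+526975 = 855830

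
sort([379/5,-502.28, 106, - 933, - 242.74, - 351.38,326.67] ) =[ - 933,  -  502.28, - 351.38, - 242.74, 379/5,106,326.67]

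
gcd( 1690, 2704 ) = 338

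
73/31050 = 73/31050 = 0.00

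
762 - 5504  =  -4742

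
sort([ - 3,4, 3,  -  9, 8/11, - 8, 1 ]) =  [ - 9, - 8,-3  ,  8/11, 1, 3, 4]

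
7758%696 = 102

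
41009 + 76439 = 117448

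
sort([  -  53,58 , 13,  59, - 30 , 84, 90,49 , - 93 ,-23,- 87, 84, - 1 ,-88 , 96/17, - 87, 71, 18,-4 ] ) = [  -  93 , - 88,-87, - 87,  -  53 , - 30, - 23 ,-4, - 1,96/17,  13,18,  49,58, 59,71,84, 84,90 ]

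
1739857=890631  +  849226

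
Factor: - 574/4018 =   -  1/7   =  -  7^ ( -1)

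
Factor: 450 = 2^1*3^2 * 5^2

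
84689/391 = 216 + 233/391 = 216.60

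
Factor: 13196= 2^2*3299^1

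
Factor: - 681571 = -11^1*61961^1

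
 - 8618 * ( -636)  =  5481048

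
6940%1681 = 216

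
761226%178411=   47582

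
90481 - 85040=5441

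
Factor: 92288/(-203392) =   -  103^1*227^( - 1) = -  103/227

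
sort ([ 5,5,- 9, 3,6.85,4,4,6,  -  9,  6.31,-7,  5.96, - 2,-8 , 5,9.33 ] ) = [ - 9,-9, - 8, - 7, - 2, 3,4,4,5,5,5, 5.96, 6,6.31,6.85,9.33 ]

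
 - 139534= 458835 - 598369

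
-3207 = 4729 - 7936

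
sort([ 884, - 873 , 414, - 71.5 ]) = [ - 873,  -  71.5,414, 884]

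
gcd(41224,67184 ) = 8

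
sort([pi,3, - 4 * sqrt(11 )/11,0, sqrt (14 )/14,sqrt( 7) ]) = [ - 4 *sqrt(11)/11,0, sqrt(14) /14,sqrt(7),3,pi] 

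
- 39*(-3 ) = 117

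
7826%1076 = 294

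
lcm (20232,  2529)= 20232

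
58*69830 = 4050140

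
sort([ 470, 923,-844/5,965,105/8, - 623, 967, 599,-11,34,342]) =[ - 623, - 844/5, - 11,105/8, 34,342,470,599,  923,965,967]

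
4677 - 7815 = - 3138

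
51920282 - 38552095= 13368187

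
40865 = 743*55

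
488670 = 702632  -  213962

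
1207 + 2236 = 3443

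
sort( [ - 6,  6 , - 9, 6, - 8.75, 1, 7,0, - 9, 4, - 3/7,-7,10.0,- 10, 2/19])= [ - 10  , - 9, - 9,-8.75, - 7, - 6, - 3/7, 0, 2/19,1,4, 6, 6, 7, 10.0 ]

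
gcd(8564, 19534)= 2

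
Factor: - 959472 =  - 2^4 * 3^3 * 2221^1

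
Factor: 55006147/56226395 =5^(-1)* 7^1*17^(-2)*167^( - 1)*233^( - 1) * 7858021^1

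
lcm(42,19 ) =798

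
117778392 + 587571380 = 705349772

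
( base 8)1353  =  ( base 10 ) 747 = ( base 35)LC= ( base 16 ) 2eb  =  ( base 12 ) 523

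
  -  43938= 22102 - 66040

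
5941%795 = 376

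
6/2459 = 6/2459= 0.00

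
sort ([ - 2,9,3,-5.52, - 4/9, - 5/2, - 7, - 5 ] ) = [ - 7, - 5.52, - 5, - 5/2, - 2, - 4/9,  3,9 ] 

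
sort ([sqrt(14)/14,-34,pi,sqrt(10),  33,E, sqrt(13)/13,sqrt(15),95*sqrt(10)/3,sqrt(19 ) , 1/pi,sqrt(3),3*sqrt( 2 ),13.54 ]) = [ - 34,sqrt(14 ) /14,sqrt(13) /13,1/pi,sqrt(3),E, pi, sqrt( 10), sqrt(15),3 * sqrt(2) , sqrt( 19),  13.54,33,95*sqrt( 10)/3]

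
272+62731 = 63003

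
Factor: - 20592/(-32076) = 52/81 = 2^2*3^(  -  4)*13^1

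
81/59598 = 9/6622 = 0.00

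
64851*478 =30998778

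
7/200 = 7/200 = 0.04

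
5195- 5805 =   -  610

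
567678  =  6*94613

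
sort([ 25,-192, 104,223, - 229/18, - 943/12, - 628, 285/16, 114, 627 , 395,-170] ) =[  -  628,-192,-170, - 943/12,-229/18, 285/16,25,104 , 114,223 , 395, 627 ] 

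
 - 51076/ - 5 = 51076/5 = 10215.20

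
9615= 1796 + 7819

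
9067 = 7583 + 1484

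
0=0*694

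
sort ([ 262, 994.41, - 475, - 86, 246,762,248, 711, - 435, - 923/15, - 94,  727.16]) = [ - 475 , - 435, - 94, - 86, - 923/15, 246,248, 262, 711,727.16 , 762, 994.41 ] 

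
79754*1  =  79754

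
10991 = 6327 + 4664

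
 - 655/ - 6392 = 655/6392= 0.10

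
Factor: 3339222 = 2^1*3^1  *556537^1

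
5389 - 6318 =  - 929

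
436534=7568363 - 7131829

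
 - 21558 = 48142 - 69700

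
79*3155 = 249245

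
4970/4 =1242 + 1/2 = 1242.50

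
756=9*84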